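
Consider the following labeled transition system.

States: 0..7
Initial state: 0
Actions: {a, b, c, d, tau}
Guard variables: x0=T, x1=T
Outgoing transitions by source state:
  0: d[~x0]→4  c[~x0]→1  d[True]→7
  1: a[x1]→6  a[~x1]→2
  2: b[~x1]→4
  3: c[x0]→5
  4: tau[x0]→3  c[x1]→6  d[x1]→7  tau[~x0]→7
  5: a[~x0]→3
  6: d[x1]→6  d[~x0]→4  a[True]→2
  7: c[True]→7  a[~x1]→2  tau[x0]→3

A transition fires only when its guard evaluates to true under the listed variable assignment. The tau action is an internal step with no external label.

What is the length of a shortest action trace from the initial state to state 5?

Breadth-first toward 5:
  Layer 0: {0}
  Layer 1: {7}
  Layer 2: {3}
  Layer 3: {5}
5 enters at depth 3; path d·tau·c

Answer: 3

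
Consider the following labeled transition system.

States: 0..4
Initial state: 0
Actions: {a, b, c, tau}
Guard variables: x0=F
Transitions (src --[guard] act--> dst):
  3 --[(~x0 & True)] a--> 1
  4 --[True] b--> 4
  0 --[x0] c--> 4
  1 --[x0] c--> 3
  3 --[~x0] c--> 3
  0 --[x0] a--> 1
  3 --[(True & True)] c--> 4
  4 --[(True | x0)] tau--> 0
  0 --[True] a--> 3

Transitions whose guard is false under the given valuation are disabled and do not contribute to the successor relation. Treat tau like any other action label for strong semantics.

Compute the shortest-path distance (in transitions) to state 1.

Answer: 2

Trace:
Breadth-first toward 1:
  depth 0: {0}
  depth 1: {3}
  depth 2: {1,4}
first hit 1 at d=2 via a·a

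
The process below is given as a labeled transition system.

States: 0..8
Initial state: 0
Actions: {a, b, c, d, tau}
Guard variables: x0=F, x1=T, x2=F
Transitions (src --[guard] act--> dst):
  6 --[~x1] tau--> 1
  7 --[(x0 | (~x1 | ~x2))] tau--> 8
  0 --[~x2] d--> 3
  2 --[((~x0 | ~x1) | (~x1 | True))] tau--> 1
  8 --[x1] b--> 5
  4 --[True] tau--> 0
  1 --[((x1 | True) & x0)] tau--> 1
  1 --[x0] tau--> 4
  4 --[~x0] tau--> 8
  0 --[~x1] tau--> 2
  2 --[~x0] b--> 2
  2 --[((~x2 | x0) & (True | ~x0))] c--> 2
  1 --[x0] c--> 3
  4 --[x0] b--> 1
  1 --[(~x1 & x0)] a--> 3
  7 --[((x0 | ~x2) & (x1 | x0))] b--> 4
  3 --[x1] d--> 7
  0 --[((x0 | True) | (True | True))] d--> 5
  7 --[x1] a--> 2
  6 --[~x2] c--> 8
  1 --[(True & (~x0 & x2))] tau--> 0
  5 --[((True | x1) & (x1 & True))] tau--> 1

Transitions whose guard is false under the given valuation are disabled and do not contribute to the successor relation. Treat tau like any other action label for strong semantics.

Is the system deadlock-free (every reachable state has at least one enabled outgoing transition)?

Answer: DEADLOCK at state 1

Trace:
Reach set: {0,1,2,3,4,5,7,8}
  0: d→3  d→5  [2 exit(s)]
  1: ∅  [deadlock]
  2: b→2  c→2  tau→1  [3 exit(s)]
  3: d→7  [1 exit(s)]
  4: tau→0  tau→8  [2 exit(s)]
  5: tau→1  [1 exit(s)]
  7: a→2  b→4  tau→8  [3 exit(s)]
  8: b→5  [1 exit(s)]
witness 1: d·tau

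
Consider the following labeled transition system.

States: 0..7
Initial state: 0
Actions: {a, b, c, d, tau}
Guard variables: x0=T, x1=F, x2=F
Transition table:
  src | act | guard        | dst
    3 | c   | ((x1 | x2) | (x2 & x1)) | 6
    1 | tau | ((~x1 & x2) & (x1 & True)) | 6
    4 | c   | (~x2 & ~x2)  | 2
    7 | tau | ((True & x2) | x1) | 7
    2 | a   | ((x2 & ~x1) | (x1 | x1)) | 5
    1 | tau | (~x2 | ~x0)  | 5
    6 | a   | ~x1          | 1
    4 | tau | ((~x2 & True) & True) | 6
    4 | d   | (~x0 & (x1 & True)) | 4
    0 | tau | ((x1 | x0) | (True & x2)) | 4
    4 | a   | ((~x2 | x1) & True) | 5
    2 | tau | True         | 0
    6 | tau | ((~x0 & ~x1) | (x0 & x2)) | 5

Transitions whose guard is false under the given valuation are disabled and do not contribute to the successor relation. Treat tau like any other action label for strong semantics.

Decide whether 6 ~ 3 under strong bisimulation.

Refine partition for ~:
  π0 = {{0,1,2,3,4,5,6,7}}
  π1 = {{0,1,2},{3,5,7},{4},{6}}
  π2 = {{0},{1},{2},{3,5,7},{4},{6}}
6 equivalence class(es) (converged in 3)
[6]={6}  [3]={3,5,7}

Answer: NOT BISIMILAR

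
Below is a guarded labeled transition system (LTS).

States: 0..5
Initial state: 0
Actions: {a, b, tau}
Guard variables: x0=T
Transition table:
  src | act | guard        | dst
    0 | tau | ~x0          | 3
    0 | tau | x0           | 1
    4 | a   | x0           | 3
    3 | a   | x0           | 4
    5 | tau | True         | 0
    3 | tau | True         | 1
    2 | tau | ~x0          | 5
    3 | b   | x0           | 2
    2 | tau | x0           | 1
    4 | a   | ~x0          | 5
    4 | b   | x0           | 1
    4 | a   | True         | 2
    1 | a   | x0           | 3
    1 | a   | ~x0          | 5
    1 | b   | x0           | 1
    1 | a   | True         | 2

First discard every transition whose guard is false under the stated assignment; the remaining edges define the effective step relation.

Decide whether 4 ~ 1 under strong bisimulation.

Answer: BISIMILAR

Analysis:
Bisimulation quotient by refinement:
  π0 = {{0,1,2,3,4,5}}
  π1 = {{0,2,5},{1,4},{3}}
  π2 = {{0,2},{1,4},{3},{5}}
Fixed point at round 3; 4 class(es).
4∈{1,4}, 1∈{1,4}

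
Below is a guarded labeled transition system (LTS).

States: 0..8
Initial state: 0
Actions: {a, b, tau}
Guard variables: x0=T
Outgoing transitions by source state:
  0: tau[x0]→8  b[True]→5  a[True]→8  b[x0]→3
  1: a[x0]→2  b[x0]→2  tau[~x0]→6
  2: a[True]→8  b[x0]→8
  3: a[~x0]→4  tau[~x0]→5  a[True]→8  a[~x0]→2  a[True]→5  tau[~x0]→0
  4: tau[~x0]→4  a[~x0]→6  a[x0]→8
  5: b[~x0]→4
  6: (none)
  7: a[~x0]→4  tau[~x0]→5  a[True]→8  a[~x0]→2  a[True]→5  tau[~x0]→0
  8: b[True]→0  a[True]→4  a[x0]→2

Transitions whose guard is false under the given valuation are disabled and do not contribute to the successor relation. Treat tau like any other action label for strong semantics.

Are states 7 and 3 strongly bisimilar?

Answer: BISIMILAR

Trace:
Bisimulation quotient by refinement:
  π0 = {{0,1,2,3,4,5,6,7,8}}
  π1 = {{0},{1,2,8},{3,4,7},{5,6}}
  π2 = {{0},{1,2},{3,7},{4},{5,6},{8}}
  π3 = {{0},{1},{2},{3,7},{4},{5,6},{8}}
7 equivalence class(es) (converged in 4)
class of 7: {3,7}; class of 3: {3,7}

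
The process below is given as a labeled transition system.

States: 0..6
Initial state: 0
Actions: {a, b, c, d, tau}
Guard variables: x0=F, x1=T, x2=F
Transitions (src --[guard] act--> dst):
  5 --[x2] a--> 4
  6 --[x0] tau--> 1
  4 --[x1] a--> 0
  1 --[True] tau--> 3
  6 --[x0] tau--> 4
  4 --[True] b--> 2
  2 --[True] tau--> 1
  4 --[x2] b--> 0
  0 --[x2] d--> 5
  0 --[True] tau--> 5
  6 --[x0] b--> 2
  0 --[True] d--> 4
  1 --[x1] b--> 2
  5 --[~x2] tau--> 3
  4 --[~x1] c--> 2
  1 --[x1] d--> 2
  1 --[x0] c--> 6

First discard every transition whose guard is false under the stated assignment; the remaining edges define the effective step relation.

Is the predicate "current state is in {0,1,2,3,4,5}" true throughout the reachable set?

Safe = {0,1,2,3,4,5}
Reachable = {0,1,2,3,4,5}
  0: ok
  1: ok
  2: ok
  3: ok
  4: ok
  5: ok

Answer: INVARIANT HOLDS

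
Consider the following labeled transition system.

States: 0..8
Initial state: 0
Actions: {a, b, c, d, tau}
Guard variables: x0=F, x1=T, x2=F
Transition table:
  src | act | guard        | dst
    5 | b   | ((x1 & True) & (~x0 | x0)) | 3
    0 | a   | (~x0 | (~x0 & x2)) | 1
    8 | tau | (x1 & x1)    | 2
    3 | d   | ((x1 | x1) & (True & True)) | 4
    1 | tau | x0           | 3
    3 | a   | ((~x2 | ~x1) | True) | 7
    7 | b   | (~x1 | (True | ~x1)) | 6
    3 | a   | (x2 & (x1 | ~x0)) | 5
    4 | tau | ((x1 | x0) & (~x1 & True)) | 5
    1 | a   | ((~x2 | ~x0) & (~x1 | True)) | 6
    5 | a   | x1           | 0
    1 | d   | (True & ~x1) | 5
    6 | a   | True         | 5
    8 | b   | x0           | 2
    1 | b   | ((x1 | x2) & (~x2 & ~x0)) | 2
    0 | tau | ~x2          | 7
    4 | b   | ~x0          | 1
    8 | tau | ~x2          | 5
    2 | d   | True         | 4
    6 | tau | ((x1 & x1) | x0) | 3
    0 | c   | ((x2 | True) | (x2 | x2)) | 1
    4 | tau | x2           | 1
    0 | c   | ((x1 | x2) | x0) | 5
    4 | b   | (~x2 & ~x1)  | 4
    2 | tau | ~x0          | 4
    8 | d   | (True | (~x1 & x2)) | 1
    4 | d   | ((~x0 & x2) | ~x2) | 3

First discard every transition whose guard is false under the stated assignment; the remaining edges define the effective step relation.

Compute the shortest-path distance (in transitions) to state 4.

BFS to 4:
  depth 0: {0}
  depth 1: {1,5,7}
  depth 2: {2,3,6}
  depth 3: {4}
depth(4)=3, e.g. a·b·d

Answer: 3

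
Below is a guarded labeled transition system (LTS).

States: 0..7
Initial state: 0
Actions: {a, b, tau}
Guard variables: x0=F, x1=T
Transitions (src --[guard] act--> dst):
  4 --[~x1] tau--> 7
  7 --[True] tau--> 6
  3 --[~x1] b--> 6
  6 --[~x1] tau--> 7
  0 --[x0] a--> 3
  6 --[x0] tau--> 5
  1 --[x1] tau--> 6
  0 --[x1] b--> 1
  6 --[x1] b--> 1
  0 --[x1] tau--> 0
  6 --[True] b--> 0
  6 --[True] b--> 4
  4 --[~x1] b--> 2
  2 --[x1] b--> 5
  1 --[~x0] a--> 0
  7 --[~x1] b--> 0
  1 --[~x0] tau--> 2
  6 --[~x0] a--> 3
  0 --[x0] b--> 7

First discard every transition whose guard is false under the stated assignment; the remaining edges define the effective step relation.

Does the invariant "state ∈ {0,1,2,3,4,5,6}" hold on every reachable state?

Safe = {0,1,2,3,4,5,6}
R = {0,1,2,3,4,5,6}
  0: ok
  1: ok
  2: ok
  3: ok
  4: ok
  5: ok
  6: ok

Answer: INVARIANT HOLDS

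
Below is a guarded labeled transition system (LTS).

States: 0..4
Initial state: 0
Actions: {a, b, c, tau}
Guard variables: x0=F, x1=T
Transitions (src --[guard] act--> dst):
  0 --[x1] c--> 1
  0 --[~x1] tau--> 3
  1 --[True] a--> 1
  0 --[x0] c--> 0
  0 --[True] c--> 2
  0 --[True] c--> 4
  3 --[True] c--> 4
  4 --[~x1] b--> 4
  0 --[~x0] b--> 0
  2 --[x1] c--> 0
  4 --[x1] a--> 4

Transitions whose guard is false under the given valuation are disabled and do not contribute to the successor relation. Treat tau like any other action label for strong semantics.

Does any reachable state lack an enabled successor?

Answer: DEADLOCK-FREE

Trace:
Reach set: {0,1,2,4}
  0: b→0  c→1  c→2  c→4  [4 exit(s)]
  1: a→1  [1 exit(s)]
  2: c→0  [1 exit(s)]
  4: a→4  [1 exit(s)]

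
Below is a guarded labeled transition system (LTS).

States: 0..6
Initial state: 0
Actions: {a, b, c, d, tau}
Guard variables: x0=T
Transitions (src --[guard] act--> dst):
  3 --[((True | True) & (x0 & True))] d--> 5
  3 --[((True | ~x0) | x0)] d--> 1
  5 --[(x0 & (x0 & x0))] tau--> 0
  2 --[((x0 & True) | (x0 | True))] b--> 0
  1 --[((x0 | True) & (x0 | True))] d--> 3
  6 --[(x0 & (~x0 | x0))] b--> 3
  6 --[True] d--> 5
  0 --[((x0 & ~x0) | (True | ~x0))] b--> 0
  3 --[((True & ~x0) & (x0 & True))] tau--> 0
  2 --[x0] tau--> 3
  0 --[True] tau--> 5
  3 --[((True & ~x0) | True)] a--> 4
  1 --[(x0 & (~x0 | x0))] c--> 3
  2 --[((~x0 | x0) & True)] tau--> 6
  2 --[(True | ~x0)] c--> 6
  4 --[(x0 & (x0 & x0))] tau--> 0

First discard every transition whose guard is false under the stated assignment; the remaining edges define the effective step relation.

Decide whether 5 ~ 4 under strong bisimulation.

Refine partition for ~:
  round 0: {{0,1,2,3,4,5,6}}
  round 1: {{0},{1},{2},{3},{4,5},{6}}
stable after 2 split(s): 6 block(s)
[5]={4,5}  [4]={4,5}

Answer: BISIMILAR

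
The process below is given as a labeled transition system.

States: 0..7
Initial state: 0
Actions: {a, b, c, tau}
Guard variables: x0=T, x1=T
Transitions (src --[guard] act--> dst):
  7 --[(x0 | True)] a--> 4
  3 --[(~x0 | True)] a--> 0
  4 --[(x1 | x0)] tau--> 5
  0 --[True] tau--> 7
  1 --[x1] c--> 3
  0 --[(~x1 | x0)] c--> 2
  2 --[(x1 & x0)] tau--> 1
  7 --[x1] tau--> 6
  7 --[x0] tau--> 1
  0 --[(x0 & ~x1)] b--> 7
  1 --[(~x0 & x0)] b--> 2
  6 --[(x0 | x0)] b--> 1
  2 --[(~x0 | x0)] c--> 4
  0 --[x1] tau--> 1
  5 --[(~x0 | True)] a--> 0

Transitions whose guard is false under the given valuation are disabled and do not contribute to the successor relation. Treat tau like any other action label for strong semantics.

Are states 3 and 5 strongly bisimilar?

Answer: BISIMILAR

Trace:
Refine partition for ~:
  round 0: {{0,1,2,3,4,5,6,7}}
  round 1: {{0,2},{1},{3,5},{4},{6},{7}}
  round 2: {{0},{1},{2},{3,5},{4},{6},{7}}
Fixed point at round 3; 7 class(es).
class of 3: {3,5}; class of 5: {3,5}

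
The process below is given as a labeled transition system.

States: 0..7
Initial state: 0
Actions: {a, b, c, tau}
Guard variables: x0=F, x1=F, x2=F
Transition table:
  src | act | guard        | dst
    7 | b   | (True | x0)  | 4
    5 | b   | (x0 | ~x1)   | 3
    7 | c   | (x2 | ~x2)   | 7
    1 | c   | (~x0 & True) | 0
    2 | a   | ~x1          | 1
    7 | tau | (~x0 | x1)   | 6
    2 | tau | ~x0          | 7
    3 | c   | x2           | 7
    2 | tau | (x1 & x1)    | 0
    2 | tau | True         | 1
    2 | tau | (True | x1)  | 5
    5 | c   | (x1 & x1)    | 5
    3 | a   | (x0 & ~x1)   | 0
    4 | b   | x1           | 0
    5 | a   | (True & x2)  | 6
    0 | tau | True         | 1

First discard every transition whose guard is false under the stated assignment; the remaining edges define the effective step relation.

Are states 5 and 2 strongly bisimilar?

Answer: NOT BISIMILAR

Trace:
Bisimulation quotient by refinement:
  π0 = {{0,1,2,3,4,5,6,7}}
  π1 = {{0},{1},{2},{3,4,6},{5},{7}}
stable after 2 split(s): 6 block(s)
[5]={5}  [2]={2}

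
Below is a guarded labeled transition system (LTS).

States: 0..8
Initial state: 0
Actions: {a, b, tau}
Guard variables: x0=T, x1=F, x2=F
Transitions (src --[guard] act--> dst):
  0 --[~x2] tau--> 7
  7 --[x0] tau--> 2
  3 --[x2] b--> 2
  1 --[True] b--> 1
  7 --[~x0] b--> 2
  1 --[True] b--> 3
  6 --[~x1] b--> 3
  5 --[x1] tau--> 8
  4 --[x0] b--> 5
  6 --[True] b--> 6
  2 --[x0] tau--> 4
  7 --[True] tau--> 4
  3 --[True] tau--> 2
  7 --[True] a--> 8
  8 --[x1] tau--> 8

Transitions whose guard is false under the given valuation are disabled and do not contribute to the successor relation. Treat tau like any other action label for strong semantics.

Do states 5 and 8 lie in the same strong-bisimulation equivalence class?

Answer: BISIMILAR

Working:
Bisimulation quotient by refinement:
  P[0] = {{0,1,2,3,4,5,6,7,8}}
  P[1] = {{0,2,3},{1,4,6},{5,8},{7}}
  P[2] = {{0},{1,6},{2},{3},{4},{5,8},{7}}
Fixed point at round 3; 7 class(es).
5∈{5,8}, 8∈{5,8}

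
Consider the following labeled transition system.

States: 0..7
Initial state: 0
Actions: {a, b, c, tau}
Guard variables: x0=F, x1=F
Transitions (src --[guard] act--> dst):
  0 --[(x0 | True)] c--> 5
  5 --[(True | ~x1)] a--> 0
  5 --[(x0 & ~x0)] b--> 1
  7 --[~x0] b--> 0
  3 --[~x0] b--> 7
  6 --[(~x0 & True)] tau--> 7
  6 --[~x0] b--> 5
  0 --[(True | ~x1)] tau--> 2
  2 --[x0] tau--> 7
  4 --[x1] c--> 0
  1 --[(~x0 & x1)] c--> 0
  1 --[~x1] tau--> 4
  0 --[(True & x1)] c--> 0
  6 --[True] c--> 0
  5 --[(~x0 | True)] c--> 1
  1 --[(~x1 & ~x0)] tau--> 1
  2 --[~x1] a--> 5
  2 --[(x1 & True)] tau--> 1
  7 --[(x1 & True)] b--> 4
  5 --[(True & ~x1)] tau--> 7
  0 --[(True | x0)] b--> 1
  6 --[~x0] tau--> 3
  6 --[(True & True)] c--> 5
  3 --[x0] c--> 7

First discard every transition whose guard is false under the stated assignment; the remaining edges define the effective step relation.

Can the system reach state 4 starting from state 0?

Guard filter leaves 16 enabled edge(s).
Layer 0: {0}
Layer 1: {1,2,5}  total {0,1,2,5}
Layer 2: {4,7}  total {0,1,2,4,5,7}
Reach set: {0,1,2,4,5,7}
Path to 4: b·tau

Answer: REACHABLE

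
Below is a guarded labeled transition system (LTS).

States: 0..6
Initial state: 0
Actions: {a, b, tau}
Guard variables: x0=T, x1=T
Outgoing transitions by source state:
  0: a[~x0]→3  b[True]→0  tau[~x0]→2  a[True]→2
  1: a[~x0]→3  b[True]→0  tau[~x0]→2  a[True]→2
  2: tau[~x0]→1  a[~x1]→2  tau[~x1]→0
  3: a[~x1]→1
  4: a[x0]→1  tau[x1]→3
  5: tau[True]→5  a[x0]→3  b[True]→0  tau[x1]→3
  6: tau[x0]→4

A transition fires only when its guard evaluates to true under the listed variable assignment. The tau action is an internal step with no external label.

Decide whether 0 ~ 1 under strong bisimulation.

Answer: BISIMILAR

Working:
Compute ~ classes (split until stable):
  P[0] = {{0,1,2,3,4,5,6}}
  P[1] = {{0,1},{2,3},{4},{5},{6}}
stable after 2 split(s): 5 block(s)
class of 0: {0,1}; class of 1: {0,1}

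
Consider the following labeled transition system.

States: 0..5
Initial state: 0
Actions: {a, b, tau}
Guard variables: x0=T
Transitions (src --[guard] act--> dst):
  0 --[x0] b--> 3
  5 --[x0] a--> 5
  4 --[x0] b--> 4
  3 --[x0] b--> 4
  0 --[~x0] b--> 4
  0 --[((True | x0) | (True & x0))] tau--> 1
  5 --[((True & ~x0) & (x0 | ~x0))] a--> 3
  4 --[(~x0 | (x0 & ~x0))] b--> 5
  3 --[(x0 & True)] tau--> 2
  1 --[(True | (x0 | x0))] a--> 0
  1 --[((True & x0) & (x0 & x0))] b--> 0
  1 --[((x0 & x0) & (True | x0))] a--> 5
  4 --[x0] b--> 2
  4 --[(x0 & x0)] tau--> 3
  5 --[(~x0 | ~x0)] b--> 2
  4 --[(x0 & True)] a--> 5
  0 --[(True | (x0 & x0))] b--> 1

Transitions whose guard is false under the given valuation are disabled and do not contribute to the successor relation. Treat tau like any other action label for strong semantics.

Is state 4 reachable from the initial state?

Answer: REACHABLE

Trace:
13 transition(s) survive guard evaluation.
Layer 0: {0}
Layer 1: {1,3}  cumulative {0,1,3}
Layer 2: {2,4,5}  cumulative {0,1,2,3,4,5}
Reach set: {0,1,2,3,4,5}
Path to 4: b·b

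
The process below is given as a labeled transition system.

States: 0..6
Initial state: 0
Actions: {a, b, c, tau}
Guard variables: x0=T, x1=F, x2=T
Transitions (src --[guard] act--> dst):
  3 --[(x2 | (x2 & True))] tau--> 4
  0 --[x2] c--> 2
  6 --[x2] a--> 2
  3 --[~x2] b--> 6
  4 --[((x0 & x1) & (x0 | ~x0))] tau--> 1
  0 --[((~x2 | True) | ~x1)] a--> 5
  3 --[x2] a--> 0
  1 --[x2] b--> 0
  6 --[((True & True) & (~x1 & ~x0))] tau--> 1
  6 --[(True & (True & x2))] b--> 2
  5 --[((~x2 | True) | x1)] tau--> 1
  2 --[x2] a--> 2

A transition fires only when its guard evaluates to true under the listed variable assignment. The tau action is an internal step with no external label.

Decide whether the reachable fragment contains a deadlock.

Reach set: {0,1,2,5}
  0: a→5  c→2  [deg 2]
  1: b→0  [deg 1]
  2: a→2  [deg 1]
  5: tau→1  [deg 1]

Answer: DEADLOCK-FREE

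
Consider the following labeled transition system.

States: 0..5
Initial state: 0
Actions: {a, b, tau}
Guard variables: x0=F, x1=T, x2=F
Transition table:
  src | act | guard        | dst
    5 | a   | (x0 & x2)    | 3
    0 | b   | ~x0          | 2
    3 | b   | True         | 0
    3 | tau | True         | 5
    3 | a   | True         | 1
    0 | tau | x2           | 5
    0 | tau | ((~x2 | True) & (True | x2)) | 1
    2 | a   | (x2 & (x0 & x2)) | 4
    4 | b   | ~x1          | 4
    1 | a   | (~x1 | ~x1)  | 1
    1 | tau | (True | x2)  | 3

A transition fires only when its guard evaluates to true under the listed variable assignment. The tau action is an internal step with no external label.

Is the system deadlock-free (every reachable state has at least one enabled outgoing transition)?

Reachable = {0,1,2,3,5}
  0: b→2  tau→1  [deg 2]
  1: tau→3  [deg 1]
  2: ∅  [deadlock]
  3: a→1  b→0  tau→5  [deg 3]
  5: ∅  [deadlock]
witness 2: b

Answer: DEADLOCK at state 2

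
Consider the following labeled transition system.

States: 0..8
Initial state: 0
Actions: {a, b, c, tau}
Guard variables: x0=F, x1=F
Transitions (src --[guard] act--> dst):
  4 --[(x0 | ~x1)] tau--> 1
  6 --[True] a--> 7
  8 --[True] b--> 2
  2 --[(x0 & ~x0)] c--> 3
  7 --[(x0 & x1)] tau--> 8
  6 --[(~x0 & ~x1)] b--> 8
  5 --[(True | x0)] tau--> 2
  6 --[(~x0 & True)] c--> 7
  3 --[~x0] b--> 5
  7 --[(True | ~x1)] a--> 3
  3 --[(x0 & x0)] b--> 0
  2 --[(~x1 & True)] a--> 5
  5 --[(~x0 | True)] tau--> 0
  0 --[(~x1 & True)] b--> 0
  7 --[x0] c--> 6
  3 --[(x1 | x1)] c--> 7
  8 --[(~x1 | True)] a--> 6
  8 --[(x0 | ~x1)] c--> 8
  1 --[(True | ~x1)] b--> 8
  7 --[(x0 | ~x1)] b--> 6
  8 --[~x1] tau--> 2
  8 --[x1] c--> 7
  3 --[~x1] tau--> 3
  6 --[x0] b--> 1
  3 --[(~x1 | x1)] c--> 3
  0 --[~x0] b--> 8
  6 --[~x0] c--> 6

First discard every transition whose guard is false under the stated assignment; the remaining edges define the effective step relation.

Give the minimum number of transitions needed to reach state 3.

Answer: 4

Working:
BFS to 3:
  Layer 0: {0}
  Layer 1: {8}
  Layer 2: {2,6}
  Layer 3: {5,7}
  Layer 4: {3}
first hit 3 at d=4 via b·a·a·a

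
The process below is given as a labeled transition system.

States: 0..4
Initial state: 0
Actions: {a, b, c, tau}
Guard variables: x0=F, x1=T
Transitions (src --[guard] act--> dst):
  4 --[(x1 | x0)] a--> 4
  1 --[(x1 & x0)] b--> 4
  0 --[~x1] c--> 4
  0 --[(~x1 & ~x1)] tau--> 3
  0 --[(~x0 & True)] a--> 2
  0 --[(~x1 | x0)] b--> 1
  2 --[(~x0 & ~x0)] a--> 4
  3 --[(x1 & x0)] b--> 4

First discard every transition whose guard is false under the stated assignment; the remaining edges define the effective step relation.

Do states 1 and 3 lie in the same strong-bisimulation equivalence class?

Answer: BISIMILAR

Trace:
Refine partition for ~:
  π0 = {{0,1,2,3,4}}
  π1 = {{0,2,4},{1,3}}
Fixed point at round 2; 2 class(es).
1∈{1,3}, 3∈{1,3}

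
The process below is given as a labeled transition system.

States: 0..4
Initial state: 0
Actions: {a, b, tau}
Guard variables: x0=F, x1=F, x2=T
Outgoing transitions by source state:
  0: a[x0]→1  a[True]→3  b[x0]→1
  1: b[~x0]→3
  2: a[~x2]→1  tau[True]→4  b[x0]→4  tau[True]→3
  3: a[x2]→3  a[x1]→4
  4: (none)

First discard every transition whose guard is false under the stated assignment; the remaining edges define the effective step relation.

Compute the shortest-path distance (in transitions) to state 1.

Answer: UNREACHABLE

Analysis:
BFS to 1:
  depth 0: {0}
  depth 1: {3}
1 never appears.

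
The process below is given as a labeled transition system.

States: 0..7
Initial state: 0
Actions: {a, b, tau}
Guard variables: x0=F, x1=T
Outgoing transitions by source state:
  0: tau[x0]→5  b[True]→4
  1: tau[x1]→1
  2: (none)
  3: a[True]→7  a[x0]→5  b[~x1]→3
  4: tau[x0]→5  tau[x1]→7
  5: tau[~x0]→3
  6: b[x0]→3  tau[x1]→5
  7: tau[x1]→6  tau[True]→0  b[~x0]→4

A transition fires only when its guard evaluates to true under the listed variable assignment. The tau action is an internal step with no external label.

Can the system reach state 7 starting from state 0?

Guard filter leaves 9 enabled edge(s).
depth 0: {0}
depth 1: {4}  now seen {0,4}
depth 2: {7}  now seen {0,4,7}
depth 3: {6}  now seen {0,4,6,7}
depth 4: {5}  now seen {0,4,5,6,7}
depth 5: {3}  now seen {0,3,4,5,6,7}
Reach set: {0,3,4,5,6,7}
Path to 7: b·tau

Answer: REACHABLE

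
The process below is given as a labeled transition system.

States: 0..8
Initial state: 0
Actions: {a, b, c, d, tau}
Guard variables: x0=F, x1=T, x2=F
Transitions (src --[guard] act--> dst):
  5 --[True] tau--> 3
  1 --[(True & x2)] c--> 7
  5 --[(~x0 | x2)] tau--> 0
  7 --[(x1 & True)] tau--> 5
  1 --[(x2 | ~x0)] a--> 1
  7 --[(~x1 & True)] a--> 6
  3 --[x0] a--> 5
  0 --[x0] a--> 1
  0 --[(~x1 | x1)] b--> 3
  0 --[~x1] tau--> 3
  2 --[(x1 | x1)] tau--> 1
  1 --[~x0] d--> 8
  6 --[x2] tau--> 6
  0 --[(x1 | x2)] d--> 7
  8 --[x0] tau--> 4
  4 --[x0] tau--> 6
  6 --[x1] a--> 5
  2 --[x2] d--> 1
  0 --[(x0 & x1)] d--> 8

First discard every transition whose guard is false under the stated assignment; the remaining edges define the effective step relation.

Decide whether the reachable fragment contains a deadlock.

Answer: DEADLOCK at state 3

Working:
R = {0,3,5,7}
  0: b→3  d→7  [deg 2]
  3: ∅  [deadlock]
  5: tau→0  tau→3  [deg 2]
  7: tau→5  [deg 1]
trace reaching 3: b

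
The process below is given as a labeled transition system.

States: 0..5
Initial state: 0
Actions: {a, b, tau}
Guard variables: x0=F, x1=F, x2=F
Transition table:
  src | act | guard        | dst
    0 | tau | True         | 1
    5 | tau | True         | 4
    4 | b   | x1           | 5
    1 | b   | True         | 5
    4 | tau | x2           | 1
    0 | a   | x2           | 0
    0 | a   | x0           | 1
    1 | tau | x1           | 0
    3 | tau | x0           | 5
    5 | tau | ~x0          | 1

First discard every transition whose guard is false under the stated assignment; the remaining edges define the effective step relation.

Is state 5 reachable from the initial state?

4 transition(s) survive guard evaluation.
depth 0: {0}
depth 1: {1}  total {0,1}
depth 2: {5}  total {0,1,5}
depth 3: {4}  total {0,1,4,5}
Reachable = {0,1,4,5}
witness 5: tau·b

Answer: REACHABLE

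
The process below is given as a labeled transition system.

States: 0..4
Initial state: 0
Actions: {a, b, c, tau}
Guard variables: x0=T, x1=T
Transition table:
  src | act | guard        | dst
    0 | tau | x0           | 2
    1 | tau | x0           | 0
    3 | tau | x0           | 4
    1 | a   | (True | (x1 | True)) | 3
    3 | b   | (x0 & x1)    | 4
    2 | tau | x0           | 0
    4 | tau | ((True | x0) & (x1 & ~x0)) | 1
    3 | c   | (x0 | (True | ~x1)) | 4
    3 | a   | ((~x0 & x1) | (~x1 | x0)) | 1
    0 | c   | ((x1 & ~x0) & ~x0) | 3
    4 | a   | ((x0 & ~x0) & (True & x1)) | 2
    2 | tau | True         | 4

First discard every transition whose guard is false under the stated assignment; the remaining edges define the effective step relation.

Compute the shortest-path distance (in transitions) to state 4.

Breadth-first toward 4:
  depth 0: {0}
  depth 1: {2}
  depth 2: {4}
depth(4)=2, e.g. tau·tau

Answer: 2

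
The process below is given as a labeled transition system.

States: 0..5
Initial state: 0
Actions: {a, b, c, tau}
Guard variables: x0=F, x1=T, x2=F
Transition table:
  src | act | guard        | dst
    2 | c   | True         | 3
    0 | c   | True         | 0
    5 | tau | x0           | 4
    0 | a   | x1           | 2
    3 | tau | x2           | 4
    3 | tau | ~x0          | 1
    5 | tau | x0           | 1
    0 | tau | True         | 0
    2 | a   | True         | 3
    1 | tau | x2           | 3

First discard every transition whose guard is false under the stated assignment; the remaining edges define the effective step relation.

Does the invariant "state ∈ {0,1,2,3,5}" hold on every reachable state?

Allowed set {0,1,2,3,5}
Reach set: {0,1,2,3}
  0: safe
  1: safe
  2: safe
  3: safe

Answer: INVARIANT HOLDS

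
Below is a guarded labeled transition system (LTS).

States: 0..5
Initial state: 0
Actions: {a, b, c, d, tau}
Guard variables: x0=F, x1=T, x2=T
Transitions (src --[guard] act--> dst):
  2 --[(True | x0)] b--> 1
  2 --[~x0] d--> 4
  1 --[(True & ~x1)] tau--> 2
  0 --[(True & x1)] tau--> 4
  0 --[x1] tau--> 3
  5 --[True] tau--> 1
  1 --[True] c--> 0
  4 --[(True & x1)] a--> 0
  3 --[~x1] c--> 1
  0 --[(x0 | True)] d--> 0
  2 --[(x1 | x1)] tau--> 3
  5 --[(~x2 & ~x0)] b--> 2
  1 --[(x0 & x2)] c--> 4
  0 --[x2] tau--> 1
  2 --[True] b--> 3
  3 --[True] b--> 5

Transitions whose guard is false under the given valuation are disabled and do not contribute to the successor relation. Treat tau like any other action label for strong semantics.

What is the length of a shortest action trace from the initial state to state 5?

Answer: 2

Working:
BFS to 5:
  depth 0: {0}
  depth 1: {1,3,4}
  depth 2: {5}
5 enters at depth 2; path tau·b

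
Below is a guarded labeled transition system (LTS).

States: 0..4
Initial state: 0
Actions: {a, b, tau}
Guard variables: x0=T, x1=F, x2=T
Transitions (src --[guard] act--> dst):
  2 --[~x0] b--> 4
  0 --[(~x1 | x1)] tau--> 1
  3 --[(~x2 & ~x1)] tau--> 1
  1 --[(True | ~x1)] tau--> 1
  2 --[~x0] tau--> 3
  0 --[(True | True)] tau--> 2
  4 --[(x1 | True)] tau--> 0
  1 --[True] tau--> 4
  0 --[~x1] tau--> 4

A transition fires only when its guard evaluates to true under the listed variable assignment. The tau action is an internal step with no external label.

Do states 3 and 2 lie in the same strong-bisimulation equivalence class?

Answer: BISIMILAR

Trace:
Compute ~ classes (split until stable):
  π0 = {{0,1,2,3,4}}
  π1 = {{0,1,4},{2,3}}
  π2 = {{0},{1,4},{2,3}}
  π3 = {{0},{1},{2,3},{4}}
Fixed point at round 4; 4 class(es).
[3]={2,3}  [2]={2,3}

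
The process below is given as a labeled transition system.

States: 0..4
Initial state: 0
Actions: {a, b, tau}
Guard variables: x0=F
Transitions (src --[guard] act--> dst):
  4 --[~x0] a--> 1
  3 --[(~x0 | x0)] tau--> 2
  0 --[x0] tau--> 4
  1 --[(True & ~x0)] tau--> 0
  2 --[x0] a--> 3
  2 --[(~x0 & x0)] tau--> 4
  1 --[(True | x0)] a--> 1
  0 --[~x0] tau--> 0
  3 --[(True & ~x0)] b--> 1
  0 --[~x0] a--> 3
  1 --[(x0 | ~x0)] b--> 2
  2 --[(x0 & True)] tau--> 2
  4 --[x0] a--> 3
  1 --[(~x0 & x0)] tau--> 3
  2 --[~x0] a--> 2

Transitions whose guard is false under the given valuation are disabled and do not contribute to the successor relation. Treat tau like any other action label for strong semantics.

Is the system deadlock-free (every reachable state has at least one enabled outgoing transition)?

Reach set: {0,1,2,3}
  0: a→3  tau→0  [deg 2]
  1: a→1  b→2  tau→0  [deg 3]
  2: a→2  [deg 1]
  3: b→1  tau→2  [deg 2]

Answer: DEADLOCK-FREE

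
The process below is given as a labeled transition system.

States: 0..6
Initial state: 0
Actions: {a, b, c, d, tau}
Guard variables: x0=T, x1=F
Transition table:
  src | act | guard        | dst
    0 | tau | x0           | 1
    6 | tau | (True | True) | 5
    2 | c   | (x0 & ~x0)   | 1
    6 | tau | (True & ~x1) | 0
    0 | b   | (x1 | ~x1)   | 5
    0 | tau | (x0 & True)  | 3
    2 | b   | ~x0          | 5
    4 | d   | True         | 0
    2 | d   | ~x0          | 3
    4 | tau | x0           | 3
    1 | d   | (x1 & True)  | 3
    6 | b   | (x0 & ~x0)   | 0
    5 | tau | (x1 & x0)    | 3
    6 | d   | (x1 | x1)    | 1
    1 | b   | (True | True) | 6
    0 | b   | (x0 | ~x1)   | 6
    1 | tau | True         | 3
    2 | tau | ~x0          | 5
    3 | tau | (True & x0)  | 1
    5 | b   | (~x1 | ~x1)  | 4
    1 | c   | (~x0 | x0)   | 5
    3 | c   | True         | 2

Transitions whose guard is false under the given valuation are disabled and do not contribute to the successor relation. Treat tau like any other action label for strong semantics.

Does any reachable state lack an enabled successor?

Answer: DEADLOCK at state 2

Analysis:
Reachable = {0,1,2,3,4,5,6}
  0: b→5  b→6  tau→1  tau→3  [4 exit(s)]
  1: b→6  c→5  tau→3  [3 exit(s)]
  2: ∅  [deadlock]
  3: c→2  tau→1  [2 exit(s)]
  4: d→0  tau→3  [2 exit(s)]
  5: b→4  [1 exit(s)]
  6: tau→0  tau→5  [2 exit(s)]
trace reaching 2: tau·c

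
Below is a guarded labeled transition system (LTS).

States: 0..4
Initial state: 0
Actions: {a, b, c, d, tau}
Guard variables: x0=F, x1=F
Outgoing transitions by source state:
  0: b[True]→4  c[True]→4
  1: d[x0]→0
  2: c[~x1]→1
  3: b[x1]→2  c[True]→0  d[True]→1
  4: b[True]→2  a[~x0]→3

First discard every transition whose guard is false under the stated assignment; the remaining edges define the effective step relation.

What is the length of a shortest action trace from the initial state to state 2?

BFS to 2:
  depth 0: {0}
  depth 1: {4}
  depth 2: {2,3}
depth(2)=2, e.g. b·b

Answer: 2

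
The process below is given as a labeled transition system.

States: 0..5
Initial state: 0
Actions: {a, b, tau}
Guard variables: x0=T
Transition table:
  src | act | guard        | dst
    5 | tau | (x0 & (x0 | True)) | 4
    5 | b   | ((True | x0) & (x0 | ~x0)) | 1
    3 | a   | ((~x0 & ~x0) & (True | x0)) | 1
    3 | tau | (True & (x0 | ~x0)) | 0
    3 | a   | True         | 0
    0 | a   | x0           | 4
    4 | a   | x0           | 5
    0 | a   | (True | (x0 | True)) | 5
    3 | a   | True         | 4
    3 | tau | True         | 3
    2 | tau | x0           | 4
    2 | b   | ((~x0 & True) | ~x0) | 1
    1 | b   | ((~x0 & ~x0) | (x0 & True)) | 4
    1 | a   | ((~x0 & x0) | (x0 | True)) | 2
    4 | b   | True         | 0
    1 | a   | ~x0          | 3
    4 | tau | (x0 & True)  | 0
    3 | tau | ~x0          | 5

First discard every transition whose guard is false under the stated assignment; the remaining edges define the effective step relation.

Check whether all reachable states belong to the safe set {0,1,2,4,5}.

Safe = {0,1,2,4,5}
Reachable = {0,1,2,4,5}
  0: ✓
  1: ✓
  2: ✓
  4: ✓
  5: ✓

Answer: INVARIANT HOLDS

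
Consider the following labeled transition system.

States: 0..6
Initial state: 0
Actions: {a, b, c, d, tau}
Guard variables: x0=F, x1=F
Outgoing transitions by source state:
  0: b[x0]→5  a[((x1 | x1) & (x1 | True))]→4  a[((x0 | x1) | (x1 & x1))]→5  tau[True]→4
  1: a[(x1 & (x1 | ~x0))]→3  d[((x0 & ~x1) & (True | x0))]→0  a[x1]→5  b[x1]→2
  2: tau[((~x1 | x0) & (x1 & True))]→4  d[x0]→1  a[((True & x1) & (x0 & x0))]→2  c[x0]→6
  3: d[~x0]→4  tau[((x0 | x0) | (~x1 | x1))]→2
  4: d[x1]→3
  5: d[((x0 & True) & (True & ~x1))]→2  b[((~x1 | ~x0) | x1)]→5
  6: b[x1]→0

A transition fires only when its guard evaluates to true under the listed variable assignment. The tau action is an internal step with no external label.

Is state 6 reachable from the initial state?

Guard filter leaves 4 enabled edge(s).
Layer 0: {0}
Layer 1: {4}  now seen {0,4}
Reachable = {0,4}

Answer: UNREACHABLE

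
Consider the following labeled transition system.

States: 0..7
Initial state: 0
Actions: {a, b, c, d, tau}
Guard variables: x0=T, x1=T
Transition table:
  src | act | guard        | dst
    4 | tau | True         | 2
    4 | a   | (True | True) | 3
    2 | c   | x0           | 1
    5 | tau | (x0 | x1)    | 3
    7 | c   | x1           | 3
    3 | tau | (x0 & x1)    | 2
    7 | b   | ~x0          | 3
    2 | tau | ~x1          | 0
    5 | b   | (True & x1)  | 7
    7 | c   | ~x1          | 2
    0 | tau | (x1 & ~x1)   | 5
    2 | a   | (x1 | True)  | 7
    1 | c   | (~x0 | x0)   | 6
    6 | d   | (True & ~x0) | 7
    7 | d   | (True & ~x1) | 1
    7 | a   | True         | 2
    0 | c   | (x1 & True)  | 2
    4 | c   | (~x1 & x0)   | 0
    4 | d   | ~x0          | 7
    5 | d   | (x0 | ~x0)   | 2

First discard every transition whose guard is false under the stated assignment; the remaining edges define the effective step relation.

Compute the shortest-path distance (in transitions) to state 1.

Layered search for 1:
  Layer 0: {0}
  Layer 1: {2}
  Layer 2: {1,7}
first hit 1 at d=2 via c·c

Answer: 2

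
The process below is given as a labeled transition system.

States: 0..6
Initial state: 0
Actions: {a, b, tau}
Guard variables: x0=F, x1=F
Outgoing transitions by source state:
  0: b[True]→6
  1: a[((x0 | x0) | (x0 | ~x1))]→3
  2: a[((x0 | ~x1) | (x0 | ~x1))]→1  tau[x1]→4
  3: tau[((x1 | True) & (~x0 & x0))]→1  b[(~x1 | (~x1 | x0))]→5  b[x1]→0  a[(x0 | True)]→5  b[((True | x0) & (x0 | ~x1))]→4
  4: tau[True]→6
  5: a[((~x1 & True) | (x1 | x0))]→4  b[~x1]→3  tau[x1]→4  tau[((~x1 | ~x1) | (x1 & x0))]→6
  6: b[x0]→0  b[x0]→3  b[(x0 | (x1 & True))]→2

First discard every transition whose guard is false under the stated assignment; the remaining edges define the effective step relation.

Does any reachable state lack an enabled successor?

Answer: DEADLOCK at state 6

Working:
Reach set: {0,6}
  0: b→6  [1 exit(s)]
  6: ∅  [no exit]
witness 6: b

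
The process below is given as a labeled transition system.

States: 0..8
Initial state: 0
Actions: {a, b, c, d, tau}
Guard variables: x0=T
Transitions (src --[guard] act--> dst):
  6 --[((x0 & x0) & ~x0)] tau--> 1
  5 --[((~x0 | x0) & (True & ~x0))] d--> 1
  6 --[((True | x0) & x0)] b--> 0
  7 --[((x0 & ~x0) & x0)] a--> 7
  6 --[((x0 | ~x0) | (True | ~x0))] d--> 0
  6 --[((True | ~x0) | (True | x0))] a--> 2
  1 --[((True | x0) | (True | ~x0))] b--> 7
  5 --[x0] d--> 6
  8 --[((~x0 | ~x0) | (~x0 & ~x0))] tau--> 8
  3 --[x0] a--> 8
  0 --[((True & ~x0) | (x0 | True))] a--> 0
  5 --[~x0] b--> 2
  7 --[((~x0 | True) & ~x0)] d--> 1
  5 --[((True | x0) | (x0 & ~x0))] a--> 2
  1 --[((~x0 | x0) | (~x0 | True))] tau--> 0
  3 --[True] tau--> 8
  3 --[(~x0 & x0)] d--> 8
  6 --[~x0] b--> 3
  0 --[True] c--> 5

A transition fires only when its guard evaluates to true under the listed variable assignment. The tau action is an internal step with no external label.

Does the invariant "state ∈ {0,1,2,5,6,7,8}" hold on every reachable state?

Inv-set: {0,1,2,5,6,7,8}
Reach set: {0,2,5,6}
  0: ok
  2: ok
  5: ok
  6: ok

Answer: INVARIANT HOLDS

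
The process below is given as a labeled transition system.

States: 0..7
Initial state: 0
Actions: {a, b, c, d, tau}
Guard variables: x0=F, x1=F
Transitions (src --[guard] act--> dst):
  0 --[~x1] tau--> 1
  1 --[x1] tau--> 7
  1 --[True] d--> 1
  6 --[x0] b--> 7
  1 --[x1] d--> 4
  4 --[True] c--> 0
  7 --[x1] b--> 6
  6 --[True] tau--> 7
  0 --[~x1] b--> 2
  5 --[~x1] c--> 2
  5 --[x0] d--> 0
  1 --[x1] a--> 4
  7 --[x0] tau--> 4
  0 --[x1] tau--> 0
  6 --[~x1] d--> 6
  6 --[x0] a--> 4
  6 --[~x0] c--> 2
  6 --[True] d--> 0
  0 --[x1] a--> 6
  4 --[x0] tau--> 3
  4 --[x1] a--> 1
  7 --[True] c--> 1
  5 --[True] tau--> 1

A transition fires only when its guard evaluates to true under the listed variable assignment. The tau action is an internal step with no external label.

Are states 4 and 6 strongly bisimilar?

Answer: NOT BISIMILAR

Working:
Refine partition for ~:
  π0 = {{0,1,2,3,4,5,6,7}}
  π1 = {{0},{1},{2,3},{4,7},{5},{6}}
  π2 = {{0},{1},{2,3},{4},{5},{6},{7}}
stable after 3 split(s): 7 block(s)
4∈{4}, 6∈{6}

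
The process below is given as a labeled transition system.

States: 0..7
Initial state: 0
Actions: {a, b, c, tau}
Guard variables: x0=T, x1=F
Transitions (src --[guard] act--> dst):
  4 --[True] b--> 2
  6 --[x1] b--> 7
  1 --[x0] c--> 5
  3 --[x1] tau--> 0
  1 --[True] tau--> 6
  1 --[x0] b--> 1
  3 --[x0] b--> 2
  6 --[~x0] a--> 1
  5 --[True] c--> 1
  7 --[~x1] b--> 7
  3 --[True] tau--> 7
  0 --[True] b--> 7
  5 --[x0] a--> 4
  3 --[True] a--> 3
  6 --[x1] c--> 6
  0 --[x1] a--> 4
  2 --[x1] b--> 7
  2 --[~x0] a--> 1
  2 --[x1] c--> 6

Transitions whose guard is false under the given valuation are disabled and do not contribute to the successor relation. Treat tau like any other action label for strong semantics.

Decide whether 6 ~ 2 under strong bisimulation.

Answer: BISIMILAR

Analysis:
Refine partition for ~:
  π0 = {{0,1,2,3,4,5,6,7}}
  π1 = {{0,4,7},{1},{2,6},{3},{5}}
  π2 = {{0,7},{1},{2,6},{3},{4},{5}}
stable after 3 split(s): 6 block(s)
[6]={2,6}  [2]={2,6}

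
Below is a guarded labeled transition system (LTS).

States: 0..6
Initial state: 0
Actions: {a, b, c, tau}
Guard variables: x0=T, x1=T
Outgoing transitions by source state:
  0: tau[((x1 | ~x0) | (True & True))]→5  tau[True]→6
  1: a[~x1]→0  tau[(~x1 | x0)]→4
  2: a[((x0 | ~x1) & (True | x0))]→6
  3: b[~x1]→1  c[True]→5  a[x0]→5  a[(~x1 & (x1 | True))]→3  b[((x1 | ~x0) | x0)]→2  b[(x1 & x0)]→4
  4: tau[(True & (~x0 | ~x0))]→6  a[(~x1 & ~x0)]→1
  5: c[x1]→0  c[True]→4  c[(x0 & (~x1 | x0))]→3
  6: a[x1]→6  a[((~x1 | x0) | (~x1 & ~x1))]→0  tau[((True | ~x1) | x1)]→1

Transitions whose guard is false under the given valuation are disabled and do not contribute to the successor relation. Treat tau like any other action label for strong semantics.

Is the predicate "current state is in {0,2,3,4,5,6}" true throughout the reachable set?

Safe = {0,2,3,4,5,6}
Reachable = {0,1,2,3,4,5,6}
  0: ok
  1: outside
  2: ok
  3: ok
  4: ok
  5: ok
  6: ok
counterexample path to 1: tau·tau

Answer: INVARIANT VIOLATED at state 1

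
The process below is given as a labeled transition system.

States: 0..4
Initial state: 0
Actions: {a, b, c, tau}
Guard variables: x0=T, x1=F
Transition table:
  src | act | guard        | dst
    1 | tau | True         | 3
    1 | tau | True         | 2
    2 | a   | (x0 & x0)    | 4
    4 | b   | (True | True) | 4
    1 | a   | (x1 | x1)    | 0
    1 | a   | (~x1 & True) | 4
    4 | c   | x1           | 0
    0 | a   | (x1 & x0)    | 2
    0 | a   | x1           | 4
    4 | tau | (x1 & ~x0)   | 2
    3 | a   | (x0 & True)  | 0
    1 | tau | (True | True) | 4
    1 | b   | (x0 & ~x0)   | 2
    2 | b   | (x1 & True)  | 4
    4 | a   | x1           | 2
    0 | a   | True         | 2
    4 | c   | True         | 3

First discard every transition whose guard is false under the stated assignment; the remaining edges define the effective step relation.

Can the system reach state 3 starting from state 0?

9 transition(s) survive guard evaluation.
L0 = {0}
L1 = {2}  total {0,2}
L2 = {4}  total {0,2,4}
L3 = {3}  total {0,2,3,4}
Reachable = {0,2,3,4}
witness 3: a·a·c

Answer: REACHABLE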